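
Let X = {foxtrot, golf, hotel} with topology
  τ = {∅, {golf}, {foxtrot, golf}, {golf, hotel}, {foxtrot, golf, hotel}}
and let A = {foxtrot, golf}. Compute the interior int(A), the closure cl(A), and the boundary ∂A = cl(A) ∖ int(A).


int(A) = {foxtrot, golf}, cl(A) = {foxtrot, golf, hotel}, ∂A = {hotel}.

Closed sets in (X, τ) are complements of opens:
  closed(X, τ) = {∅, {foxtrot}, {hotel}, {foxtrot, hotel}, {foxtrot, golf, hotel}}.
int(A) = ⋃ {U ∈ τ : U ⊆ A}. Opens contained in A: ∅, {golf}, {foxtrot, golf}.
Taking the union of these: int(A) = {foxtrot, golf}.
cl(A) = ⋂ {C closed : A ⊆ C}. Closed sets containing A: {foxtrot, golf, hotel}.
Intersecting these: cl(A) = {foxtrot, golf, hotel}.
∂A = cl(A) ∖ int(A) = {foxtrot, golf, hotel} ∖ {foxtrot, golf} = {hotel}.


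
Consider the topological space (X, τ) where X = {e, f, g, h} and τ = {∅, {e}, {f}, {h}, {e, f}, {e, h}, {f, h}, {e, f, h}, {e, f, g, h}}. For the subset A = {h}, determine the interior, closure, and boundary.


int(A) = {h}, cl(A) = {g, h}, ∂A = {g}.

Closed sets in (X, τ) are complements of opens:
  closed(X, τ) = {∅, {g}, {e, g}, {f, g}, {g, h}, {e, f, g}, {e, g, h}, {f, g, h}, {e, f, g, h}}.
int(A) = ⋃ {U ∈ τ : U ⊆ A}. Opens contained in A: ∅, {h}.
Taking the union of these: int(A) = {h}.
cl(A) = ⋂ {C closed : A ⊆ C}. Closed sets containing A: {g, h}, {e, g, h}, {f, g, h}, {e, f, g, h}.
Intersecting these: cl(A) = {g, h}.
∂A = cl(A) ∖ int(A) = {g, h} ∖ {h} = {g}.


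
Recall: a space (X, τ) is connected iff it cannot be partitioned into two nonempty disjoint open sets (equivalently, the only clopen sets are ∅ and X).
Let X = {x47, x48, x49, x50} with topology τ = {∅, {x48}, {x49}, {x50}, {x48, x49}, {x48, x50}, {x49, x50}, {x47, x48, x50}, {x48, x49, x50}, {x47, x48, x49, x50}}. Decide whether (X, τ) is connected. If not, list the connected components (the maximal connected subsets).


(X, τ) is disconnected; components = [{x49}, {x47, x48, x50}].

Find clopen sets (U ∈ τ with X ∖ U ∈ τ):
  U = ∅, X ∖ U = {x47, x48, x49, x50} — both open, so U is clopen.
  U = {x49}, X ∖ U = {x47, x48, x50} — both open, so U is clopen.
  U = {x47, x48, x50}, X ∖ U = {x49} — both open, so U is clopen.
  U = {x47, x48, x49, x50}, X ∖ U = ∅ — both open, so U is clopen.
Nontrivial clopen(s) exist: e.g. {x47, x48, x50}. So (X, τ) is disconnected.
Compute connected components by grouping points that agree on all clopens:
  component: {x49}
  component: {x47, x48, x50}


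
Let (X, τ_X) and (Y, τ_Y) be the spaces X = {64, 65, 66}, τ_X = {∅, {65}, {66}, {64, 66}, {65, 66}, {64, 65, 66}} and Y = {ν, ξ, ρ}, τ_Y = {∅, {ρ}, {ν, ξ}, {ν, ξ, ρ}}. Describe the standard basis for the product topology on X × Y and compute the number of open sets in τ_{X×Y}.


Basis B = {∅ × ∅, {65} × {ρ}, {66} × {ρ}, {64, 66} × {ρ}, {65} × {ν, ξ}, {65, 66} × {ρ}, {66} × {ν, ξ}, {64, 65, 66} × {ρ}, {65} × {ν, ξ, ρ}, {66} × {ν, ξ, ρ}, {64, 66} × {ν, ξ}, {65, 66} × {ν, ξ}, {64, 66} × {ν, ξ, ρ}, {64, 65, 66} × {ν, ξ}, {65, 66} × {ν, ξ, ρ}, {64, 65, 66} × {ν, ξ, ρ}}; |τ_{X×Y}| = 36.

Enumerate products U × V with U ∈ τ_X, V ∈ τ_Y (deduplicated):
  ∅ × ∅ = {} (∅)
  {65} × {ρ} = {(65,ρ)}
  {66} × {ρ} = {(66,ρ)}
  {64, 66} × {ρ} = {(64,ρ), (66,ρ)}
  {65} × {ν, ξ} = {(65,ν), (65,ξ)}
  {65, 66} × {ρ} = {(65,ρ), (66,ρ)}
  {66} × {ν, ξ} = {(66,ν), (66,ξ)}
  {64, 65, 66} × {ρ} = {(64,ρ), (65,ρ), (66,ρ)}
  {65} × {ν, ξ, ρ} = {(65,ν), (65,ξ), (65,ρ)}
  {66} × {ν, ξ, ρ} = {(66,ν), (66,ξ), (66,ρ)}
  {64, 66} × {ν, ξ} = {(64,ν), (64,ξ), (66,ν), (66,ξ)}
  {65, 66} × {ν, ξ} = {(65,ν), (65,ξ), (66,ν), (66,ξ)}
  {64, 66} × {ν, ξ, ρ} = {(64,ν), (64,ξ), (64,ρ), (66,ν), (66,ξ), (66,ρ)}
  {64, 65, 66} × {ν, ξ} = {(64,ν), (64,ξ), (65,ν), (65,ξ), (66,ν), (66,ξ)}
  {65, 66} × {ν, ξ, ρ} = {(65,ν), (65,ξ), (65,ρ), (66,ν), (66,ξ), (66,ρ)}
  {64, 65, 66} × {ν, ξ, ρ} = {(64,ν), (64,ξ), (64,ρ), (65,ν), (65,ξ), (65,ρ), (66,ν), (66,ξ), (66,ρ)}
These 16 distinct sets form the basis B.
Close under arbitrary unions to get τ_{X×Y}; counting gives |τ_{X×Y}| = 36.


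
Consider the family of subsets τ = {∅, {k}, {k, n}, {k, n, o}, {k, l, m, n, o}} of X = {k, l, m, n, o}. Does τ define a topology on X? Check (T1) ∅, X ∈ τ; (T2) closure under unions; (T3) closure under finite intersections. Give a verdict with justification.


τ IS a topology on X.

Axiom (T1): ∅ ∈ τ? Yes; X ∈ τ? Yes.
Axiom (T2/T3): check pairwise unions and intersections of members of τ.
All pairwise intersections and unions checked — each lies in τ. Therefore τ satisfies (T1), (T2), (T3): it IS a topology on X.


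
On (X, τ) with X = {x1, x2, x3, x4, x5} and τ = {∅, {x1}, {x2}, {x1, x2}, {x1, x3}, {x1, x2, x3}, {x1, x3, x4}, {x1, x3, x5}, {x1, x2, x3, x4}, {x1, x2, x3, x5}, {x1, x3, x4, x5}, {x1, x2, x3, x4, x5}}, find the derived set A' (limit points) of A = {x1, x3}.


A' = {x3, x4, x5}

For each x ∈ X, list the open sets U ∈ τ with x ∈ U, then check whether U ∩ (A ∖ {x}) ≠ ∅ for every such U.
  x = x1: open {x1} ∋ x has {x1} ∩ (A ∖ {x1}) = ∅, so x is NOT a limit point.
  x = x2: open {x2} ∋ x has {x2} ∩ (A ∖ {x2}) = ∅, so x is NOT a limit point.
  x = x3: opens ∋ x are {x1, x3}, {x1, x2, x3}, {x1, x3, x4}, {x1, x3, x5}, {x1, x2, x3, x4}, {x1, x2, x3, x5}, {x1, x3, x4, x5}, {x1, x2, x3, x4, x5}; each meets A ∖ {x3}, so x IS a limit point.
  x = x4: opens ∋ x are {x1, x3, x4}, {x1, x2, x3, x4}, {x1, x3, x4, x5}, {x1, x2, x3, x4, x5}; each meets A ∖ {x4}, so x IS a limit point.
  x = x5: opens ∋ x are {x1, x3, x5}, {x1, x2, x3, x5}, {x1, x3, x4, x5}, {x1, x2, x3, x4, x5}; each meets A ∖ {x5}, so x IS a limit point.
Collecting: A' = {x3, x4, x5}.


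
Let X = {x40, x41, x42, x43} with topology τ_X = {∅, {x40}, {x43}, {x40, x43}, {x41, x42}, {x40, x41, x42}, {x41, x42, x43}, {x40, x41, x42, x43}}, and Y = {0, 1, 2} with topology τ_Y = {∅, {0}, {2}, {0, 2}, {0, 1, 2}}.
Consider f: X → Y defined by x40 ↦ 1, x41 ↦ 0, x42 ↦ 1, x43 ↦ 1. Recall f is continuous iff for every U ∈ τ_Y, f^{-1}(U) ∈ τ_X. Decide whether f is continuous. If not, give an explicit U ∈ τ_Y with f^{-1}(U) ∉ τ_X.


f is NOT continuous.

Compute f^{-1}(U) for each U ∈ τ_Y:
  U = ∅: f^{-1}(U) = ∅ ∈ τ_X ✓.
  U = {0}: f^{-1}(U) = {x41} ∉ τ_X ✗.
  U = {2}: f^{-1}(U) = ∅ ∈ τ_X ✓.
  U = {0, 2}: f^{-1}(U) = {x41} ∉ τ_X ✗.
  U = {0, 1, 2}: f^{-1}(U) = {x40, x41, x42, x43} ∈ τ_X ✓.
Found U = {0} with f^{-1}(U) = {x41} not in τ_X. Therefore f is NOT continuous.


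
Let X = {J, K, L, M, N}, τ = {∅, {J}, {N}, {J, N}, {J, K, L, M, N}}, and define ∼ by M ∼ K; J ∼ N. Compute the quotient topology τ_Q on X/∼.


X/∼ = {[J=N], [K=M], [L]}; |τ_Q| = 3.

Equivalence classes: [J=N], [K=M], [L].
Quotient map π: X → X/∼ sends J ↦ [J=N], K ↦ [K=M], L ↦ [L], M ↦ [K=M], N ↦ [J=N].
For each subset V ⊆ X/∼, compute π^{-1}(V) ⊆ X and check whether π^{-1}(V) ∈ τ. V is open in τ_Q iff π^{-1}(V) ∈ τ.
  V = {}: π^{-1}(V) = ∅ ∈ τ ✓.
  V = {[J=N]}: π^{-1}(V) = {J, N} ∈ τ ✓.
  V = {[K=M]}: π^{-1}(V) = {K, M} ∉ τ ✗.
  V = {[J=N], [K=M]}: π^{-1}(V) = {J, K, M, N} ∉ τ ✗.
  V = {[L]}: π^{-1}(V) = {L} ∉ τ ✗.
  V = {[J=N], [L]}: π^{-1}(V) = {J, L, N} ∉ τ ✗.
  V = {[K=M], [L]}: π^{-1}(V) = {K, L, M} ∉ τ ✗.
  V = {[J=N], [K=M], [L]}: π^{-1}(V) = {J, K, L, M, N} ∈ τ ✓.
Open sets in the quotient: τ_Q = {{}, {[J=N]}, {[J=N], [K=M], [L]}} (3 elements).


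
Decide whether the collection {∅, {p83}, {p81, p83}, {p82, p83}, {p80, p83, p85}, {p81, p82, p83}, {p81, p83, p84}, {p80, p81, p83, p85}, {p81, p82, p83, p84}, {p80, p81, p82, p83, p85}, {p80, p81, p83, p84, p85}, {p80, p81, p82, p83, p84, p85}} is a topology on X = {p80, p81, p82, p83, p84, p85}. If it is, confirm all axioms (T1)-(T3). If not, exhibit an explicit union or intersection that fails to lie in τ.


τ is NOT a topology on X.

Axiom (T1): ∅ ∈ τ? Yes; X ∈ τ? Yes.
Axiom (T2/T3): check pairwise unions and intersections of members of τ.
Counterexample for (T2): {p82, p83} ∪ {p80, p83, p85} = {p80, p82, p83, p85} ∉ τ. Therefore τ is NOT a topology.


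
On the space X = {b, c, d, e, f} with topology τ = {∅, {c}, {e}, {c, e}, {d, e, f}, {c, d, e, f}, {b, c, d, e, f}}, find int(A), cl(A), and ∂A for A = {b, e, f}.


int(A) = {e}, cl(A) = {b, d, e, f}, ∂A = {b, d, f}.

Closed sets in (X, τ) are complements of opens:
  closed(X, τ) = {∅, {b}, {b, c}, {b, d, f}, {b, c, d, f}, {b, d, e, f}, {b, c, d, e, f}}.
int(A) = ⋃ {U ∈ τ : U ⊆ A}. Opens contained in A: ∅, {e}.
Taking the union of these: int(A) = {e}.
cl(A) = ⋂ {C closed : A ⊆ C}. Closed sets containing A: {b, d, e, f}, {b, c, d, e, f}.
Intersecting these: cl(A) = {b, d, e, f}.
∂A = cl(A) ∖ int(A) = {b, d, e, f} ∖ {e} = {b, d, f}.


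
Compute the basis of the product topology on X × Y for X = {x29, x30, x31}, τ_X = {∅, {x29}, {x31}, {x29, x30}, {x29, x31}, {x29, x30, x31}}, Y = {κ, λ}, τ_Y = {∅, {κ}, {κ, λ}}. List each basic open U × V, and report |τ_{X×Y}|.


Basis B = {∅ × ∅, {x29} × {κ}, {x31} × {κ}, {x29} × {κ, λ}, {x29, x30} × {κ}, {x29, x31} × {κ}, {x31} × {κ, λ}, {x29, x30, x31} × {κ}, {x29, x30} × {κ, λ}, {x29, x31} × {κ, λ}, {x29, x30, x31} × {κ, λ}}; |τ_{X×Y}| = 18.

Enumerate products U × V with U ∈ τ_X, V ∈ τ_Y (deduplicated):
  ∅ × ∅ = {} (∅)
  {x29} × {κ} = {(x29,κ)}
  {x31} × {κ} = {(x31,κ)}
  {x29} × {κ, λ} = {(x29,κ), (x29,λ)}
  {x29, x30} × {κ} = {(x29,κ), (x30,κ)}
  {x29, x31} × {κ} = {(x29,κ), (x31,κ)}
  {x31} × {κ, λ} = {(x31,κ), (x31,λ)}
  {x29, x30, x31} × {κ} = {(x29,κ), (x30,κ), (x31,κ)}
  {x29, x30} × {κ, λ} = {(x29,κ), (x29,λ), (x30,κ), (x30,λ)}
  {x29, x31} × {κ, λ} = {(x29,κ), (x29,λ), (x31,κ), (x31,λ)}
  {x29, x30, x31} × {κ, λ} = {(x29,κ), (x29,λ), (x30,κ), (x30,λ), (x31,κ), (x31,λ)}
These 11 distinct sets form the basis B.
Close under arbitrary unions to get τ_{X×Y}; counting gives |τ_{X×Y}| = 18.


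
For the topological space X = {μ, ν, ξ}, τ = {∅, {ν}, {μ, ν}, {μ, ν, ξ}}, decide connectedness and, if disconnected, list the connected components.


(X, τ) is connected.

Find clopen sets (U ∈ τ with X ∖ U ∈ τ):
  U = ∅, X ∖ U = {μ, ν, ξ} — both open, so U is clopen.
  U = {μ, ν, ξ}, X ∖ U = ∅ — both open, so U is clopen.
Only trivial clopens (∅ and X) exist, so (X, τ) is connected.
Compute connected components by grouping points that agree on all clopens:
  component: {μ, ν, ξ}


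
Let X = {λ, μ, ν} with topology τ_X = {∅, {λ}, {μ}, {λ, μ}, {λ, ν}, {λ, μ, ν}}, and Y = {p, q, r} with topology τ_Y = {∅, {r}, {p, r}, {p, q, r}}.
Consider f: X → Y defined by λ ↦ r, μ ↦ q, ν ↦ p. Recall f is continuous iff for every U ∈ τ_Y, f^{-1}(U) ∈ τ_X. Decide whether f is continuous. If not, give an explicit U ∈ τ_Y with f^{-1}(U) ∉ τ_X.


f IS continuous.

Compute f^{-1}(U) for each U ∈ τ_Y:
  U = ∅: f^{-1}(U) = ∅ ∈ τ_X ✓.
  U = {r}: f^{-1}(U) = {λ} ∈ τ_X ✓.
  U = {p, r}: f^{-1}(U) = {λ, ν} ∈ τ_X ✓.
  U = {p, q, r}: f^{-1}(U) = {λ, μ, ν} ∈ τ_X ✓.
Every preimage lies in τ_X, so f IS continuous.


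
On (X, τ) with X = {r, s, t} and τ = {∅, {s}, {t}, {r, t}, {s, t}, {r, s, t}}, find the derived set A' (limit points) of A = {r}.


A' = ∅

For each x ∈ X, list the open sets U ∈ τ with x ∈ U, then check whether U ∩ (A ∖ {x}) ≠ ∅ for every such U.
  x = r: open {r, t} ∋ x has {r, t} ∩ (A ∖ {r}) = ∅, so x is NOT a limit point.
  x = s: open {s} ∋ x has {s} ∩ (A ∖ {s}) = ∅, so x is NOT a limit point.
  x = t: open {t} ∋ x has {t} ∩ (A ∖ {t}) = ∅, so x is NOT a limit point.
Collecting: A' = ∅.


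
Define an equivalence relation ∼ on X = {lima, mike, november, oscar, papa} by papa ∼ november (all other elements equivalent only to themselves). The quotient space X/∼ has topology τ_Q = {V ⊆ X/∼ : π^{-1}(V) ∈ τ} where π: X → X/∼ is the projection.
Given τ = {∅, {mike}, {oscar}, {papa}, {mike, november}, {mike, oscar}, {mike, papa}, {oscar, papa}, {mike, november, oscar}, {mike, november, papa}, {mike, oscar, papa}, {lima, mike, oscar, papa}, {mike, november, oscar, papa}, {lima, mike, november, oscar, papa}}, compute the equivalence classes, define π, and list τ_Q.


X/∼ = {[lima], [mike], [november=papa], [oscar]}; |τ_Q| = 7.

Equivalence classes: [lima], [mike], [november=papa], [oscar].
Quotient map π: X → X/∼ sends lima ↦ [lima], mike ↦ [mike], november ↦ [november=papa], oscar ↦ [oscar], papa ↦ [november=papa].
For each subset V ⊆ X/∼, compute π^{-1}(V) ⊆ X and check whether π^{-1}(V) ∈ τ. V is open in τ_Q iff π^{-1}(V) ∈ τ.
  V = {}: π^{-1}(V) = ∅ ∈ τ ✓.
  V = {[lima]}: π^{-1}(V) = {lima} ∉ τ ✗.
  V = {[mike]}: π^{-1}(V) = {mike} ∈ τ ✓.
  V = {[lima], [mike]}: π^{-1}(V) = {lima, mike} ∉ τ ✗.
  V = {[november=papa]}: π^{-1}(V) = {november, papa} ∉ τ ✗.
  V = {[lima], [november=papa]}: π^{-1}(V) = {lima, november, papa} ∉ τ ✗.
  V = {[mike], [november=papa]}: π^{-1}(V) = {mike, november, papa} ∈ τ ✓.
  V = {[lima], [mike], [november=papa]}: π^{-1}(V) = {lima, mike, november, papa} ∉ τ ✗.
  V = {[oscar]}: π^{-1}(V) = {oscar} ∈ τ ✓.
  V = {[lima], [oscar]}: π^{-1}(V) = {lima, oscar} ∉ τ ✗.
  V = {[mike], [oscar]}: π^{-1}(V) = {mike, oscar} ∈ τ ✓.
  V = {[lima], [mike], [oscar]}: π^{-1}(V) = {lima, mike, oscar} ∉ τ ✗.
  V = {[november=papa], [oscar]}: π^{-1}(V) = {november, oscar, papa} ∉ τ ✗.
  V = {[lima], [november=papa], [oscar]}: π^{-1}(V) = {lima, november, oscar, papa} ∉ τ ✗.
  V = {[mike], [november=papa], [oscar]}: π^{-1}(V) = {mike, november, oscar, papa} ∈ τ ✓.
  V = {[lima], [mike], [november=papa], [oscar]}: π^{-1}(V) = {lima, mike, november, oscar, papa} ∈ τ ✓.
Open sets in the quotient: τ_Q = {{}, {[mike]}, {[mike], [november=papa]}, {[oscar]}, {[mike], [oscar]}, {[mike], [november=papa], [oscar]}, {[lima], [mike], [november=papa], [oscar]}} (7 elements).


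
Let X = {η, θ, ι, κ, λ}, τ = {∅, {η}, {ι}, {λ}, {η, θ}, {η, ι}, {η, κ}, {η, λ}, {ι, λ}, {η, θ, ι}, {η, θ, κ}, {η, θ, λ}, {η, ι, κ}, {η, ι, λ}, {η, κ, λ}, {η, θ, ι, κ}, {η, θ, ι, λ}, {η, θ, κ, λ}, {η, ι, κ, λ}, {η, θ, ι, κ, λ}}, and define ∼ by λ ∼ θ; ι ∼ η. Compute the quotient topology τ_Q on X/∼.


X/∼ = {[η=ι], [θ=λ], [κ]}; |τ_Q| = 5.

Equivalence classes: [η=ι], [θ=λ], [κ].
Quotient map π: X → X/∼ sends η ↦ [η=ι], θ ↦ [θ=λ], ι ↦ [η=ι], κ ↦ [κ], λ ↦ [θ=λ].
For each subset V ⊆ X/∼, compute π^{-1}(V) ⊆ X and check whether π^{-1}(V) ∈ τ. V is open in τ_Q iff π^{-1}(V) ∈ τ.
  V = {}: π^{-1}(V) = ∅ ∈ τ ✓.
  V = {[η=ι]}: π^{-1}(V) = {η, ι} ∈ τ ✓.
  V = {[θ=λ]}: π^{-1}(V) = {θ, λ} ∉ τ ✗.
  V = {[η=ι], [θ=λ]}: π^{-1}(V) = {η, θ, ι, λ} ∈ τ ✓.
  V = {[κ]}: π^{-1}(V) = {κ} ∉ τ ✗.
  V = {[η=ι], [κ]}: π^{-1}(V) = {η, ι, κ} ∈ τ ✓.
  V = {[θ=λ], [κ]}: π^{-1}(V) = {θ, κ, λ} ∉ τ ✗.
  V = {[η=ι], [θ=λ], [κ]}: π^{-1}(V) = {η, θ, ι, κ, λ} ∈ τ ✓.
Open sets in the quotient: τ_Q = {{}, {[η=ι]}, {[η=ι], [θ=λ]}, {[η=ι], [κ]}, {[η=ι], [θ=λ], [κ]}} (5 elements).


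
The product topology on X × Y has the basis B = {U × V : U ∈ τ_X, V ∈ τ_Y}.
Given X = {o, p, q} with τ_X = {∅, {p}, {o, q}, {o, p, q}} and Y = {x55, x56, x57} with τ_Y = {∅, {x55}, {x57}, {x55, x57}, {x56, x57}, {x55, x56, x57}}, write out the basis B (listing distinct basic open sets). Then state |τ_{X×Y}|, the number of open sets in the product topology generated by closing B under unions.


Basis B = {∅ × ∅, {p} × {x55}, {p} × {x57}, {o, q} × {x55}, {o, q} × {x57}, {p} × {x55, x57}, {p} × {x56, x57}, {o, p, q} × {x55}, {o, p, q} × {x57}, {p} × {x55, x56, x57}, {o, q} × {x55, x57}, {o, q} × {x56, x57}, {o, q} × {x55, x56, x57}, {o, p, q} × {x55, x57}, {o, p, q} × {x56, x57}, {o, p, q} × {x55, x56, x57}}; |τ_{X×Y}| = 36.

Enumerate products U × V with U ∈ τ_X, V ∈ τ_Y (deduplicated):
  ∅ × ∅ = {} (∅)
  {p} × {x55} = {(p,x55)}
  {p} × {x57} = {(p,x57)}
  {o, q} × {x55} = {(o,x55), (q,x55)}
  {o, q} × {x57} = {(o,x57), (q,x57)}
  {p} × {x55, x57} = {(p,x55), (p,x57)}
  {p} × {x56, x57} = {(p,x56), (p,x57)}
  {o, p, q} × {x55} = {(o,x55), (p,x55), (q,x55)}
  {o, p, q} × {x57} = {(o,x57), (p,x57), (q,x57)}
  {p} × {x55, x56, x57} = {(p,x55), (p,x56), (p,x57)}
  {o, q} × {x55, x57} = {(o,x55), (o,x57), (q,x55), (q,x57)}
  {o, q} × {x56, x57} = {(o,x56), (o,x57), (q,x56), (q,x57)}
  {o, q} × {x55, x56, x57} = {(o,x55), (o,x56), (o,x57), (q,x55), (q,x56), (q,x57)}
  {o, p, q} × {x55, x57} = {(o,x55), (o,x57), (p,x55), (p,x57), (q,x55), (q,x57)}
  {o, p, q} × {x56, x57} = {(o,x56), (o,x57), (p,x56), (p,x57), (q,x56), (q,x57)}
  {o, p, q} × {x55, x56, x57} = {(o,x55), (o,x56), (o,x57), (p,x55), (p,x56), (p,x57), (q,x55), (q,x56), (q,x57)}
These 16 distinct sets form the basis B.
Close under arbitrary unions to get τ_{X×Y}; counting gives |τ_{X×Y}| = 36.


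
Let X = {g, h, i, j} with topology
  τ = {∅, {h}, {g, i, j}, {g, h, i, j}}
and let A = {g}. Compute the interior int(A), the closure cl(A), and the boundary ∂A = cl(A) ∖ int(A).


int(A) = ∅, cl(A) = {g, i, j}, ∂A = {g, i, j}.

Closed sets in (X, τ) are complements of opens:
  closed(X, τ) = {∅, {h}, {g, i, j}, {g, h, i, j}}.
int(A) = ⋃ {U ∈ τ : U ⊆ A}. Opens contained in A: ∅.
Taking the union of these: int(A) = ∅.
cl(A) = ⋂ {C closed : A ⊆ C}. Closed sets containing A: {g, i, j}, {g, h, i, j}.
Intersecting these: cl(A) = {g, i, j}.
∂A = cl(A) ∖ int(A) = {g, i, j} ∖ ∅ = {g, i, j}.


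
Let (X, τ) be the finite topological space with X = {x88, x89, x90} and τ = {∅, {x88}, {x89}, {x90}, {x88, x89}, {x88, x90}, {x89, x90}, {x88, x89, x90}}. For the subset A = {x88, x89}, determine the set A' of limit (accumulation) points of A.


A' = ∅

For each x ∈ X, list the open sets U ∈ τ with x ∈ U, then check whether U ∩ (A ∖ {x}) ≠ ∅ for every such U.
  x = x88: open {x88} ∋ x has {x88} ∩ (A ∖ {x88}) = ∅, so x is NOT a limit point.
  x = x89: open {x89} ∋ x has {x89} ∩ (A ∖ {x89}) = ∅, so x is NOT a limit point.
  x = x90: open {x90} ∋ x has {x90} ∩ (A ∖ {x90}) = ∅, so x is NOT a limit point.
Collecting: A' = ∅.


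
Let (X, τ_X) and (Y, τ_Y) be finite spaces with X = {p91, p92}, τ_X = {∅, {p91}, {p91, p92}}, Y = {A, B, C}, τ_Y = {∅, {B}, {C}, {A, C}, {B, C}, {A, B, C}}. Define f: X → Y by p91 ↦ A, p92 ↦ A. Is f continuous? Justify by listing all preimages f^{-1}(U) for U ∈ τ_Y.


f IS continuous.

Compute f^{-1}(U) for each U ∈ τ_Y:
  U = ∅: f^{-1}(U) = ∅ ∈ τ_X ✓.
  U = {B}: f^{-1}(U) = ∅ ∈ τ_X ✓.
  U = {C}: f^{-1}(U) = ∅ ∈ τ_X ✓.
  U = {A, C}: f^{-1}(U) = {p91, p92} ∈ τ_X ✓.
  U = {B, C}: f^{-1}(U) = ∅ ∈ τ_X ✓.
  U = {A, B, C}: f^{-1}(U) = {p91, p92} ∈ τ_X ✓.
Every preimage lies in τ_X, so f IS continuous.


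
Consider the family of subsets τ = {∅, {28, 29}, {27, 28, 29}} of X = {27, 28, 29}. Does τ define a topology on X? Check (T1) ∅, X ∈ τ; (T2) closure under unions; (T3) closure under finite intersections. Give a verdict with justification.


τ IS a topology on X.

Axiom (T1): ∅ ∈ τ? Yes; X ∈ τ? Yes.
Axiom (T2/T3): check pairwise unions and intersections of members of τ.
All pairwise intersections and unions checked — each lies in τ. Therefore τ satisfies (T1), (T2), (T3): it IS a topology on X.


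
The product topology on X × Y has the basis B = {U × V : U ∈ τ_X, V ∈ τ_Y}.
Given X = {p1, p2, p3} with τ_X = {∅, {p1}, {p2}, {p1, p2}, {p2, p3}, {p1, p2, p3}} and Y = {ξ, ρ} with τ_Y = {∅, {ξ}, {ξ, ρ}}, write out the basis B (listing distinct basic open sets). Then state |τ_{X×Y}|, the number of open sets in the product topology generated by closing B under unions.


Basis B = {∅ × ∅, {p1} × {ξ}, {p2} × {ξ}, {p1} × {ξ, ρ}, {p1, p2} × {ξ}, {p2} × {ξ, ρ}, {p2, p3} × {ξ}, {p1, p2, p3} × {ξ}, {p1, p2} × {ξ, ρ}, {p2, p3} × {ξ, ρ}, {p1, p2, p3} × {ξ, ρ}}; |τ_{X×Y}| = 18.

Enumerate products U × V with U ∈ τ_X, V ∈ τ_Y (deduplicated):
  ∅ × ∅ = {} (∅)
  {p1} × {ξ} = {(p1,ξ)}
  {p2} × {ξ} = {(p2,ξ)}
  {p1} × {ξ, ρ} = {(p1,ξ), (p1,ρ)}
  {p1, p2} × {ξ} = {(p1,ξ), (p2,ξ)}
  {p2} × {ξ, ρ} = {(p2,ξ), (p2,ρ)}
  {p2, p3} × {ξ} = {(p2,ξ), (p3,ξ)}
  {p1, p2, p3} × {ξ} = {(p1,ξ), (p2,ξ), (p3,ξ)}
  {p1, p2} × {ξ, ρ} = {(p1,ξ), (p1,ρ), (p2,ξ), (p2,ρ)}
  {p2, p3} × {ξ, ρ} = {(p2,ξ), (p2,ρ), (p3,ξ), (p3,ρ)}
  {p1, p2, p3} × {ξ, ρ} = {(p1,ξ), (p1,ρ), (p2,ξ), (p2,ρ), (p3,ξ), (p3,ρ)}
These 11 distinct sets form the basis B.
Close under arbitrary unions to get τ_{X×Y}; counting gives |τ_{X×Y}| = 18.


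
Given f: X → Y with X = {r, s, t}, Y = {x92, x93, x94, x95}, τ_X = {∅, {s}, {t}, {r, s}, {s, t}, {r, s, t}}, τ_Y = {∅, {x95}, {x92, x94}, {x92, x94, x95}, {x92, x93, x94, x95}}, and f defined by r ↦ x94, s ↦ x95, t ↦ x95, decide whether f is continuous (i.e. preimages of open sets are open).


f is NOT continuous.

Compute f^{-1}(U) for each U ∈ τ_Y:
  U = ∅: f^{-1}(U) = ∅ ∈ τ_X ✓.
  U = {x95}: f^{-1}(U) = {s, t} ∈ τ_X ✓.
  U = {x92, x94}: f^{-1}(U) = {r} ∉ τ_X ✗.
  U = {x92, x94, x95}: f^{-1}(U) = {r, s, t} ∈ τ_X ✓.
  U = {x92, x93, x94, x95}: f^{-1}(U) = {r, s, t} ∈ τ_X ✓.
Found U = {x92, x94} with f^{-1}(U) = {r} not in τ_X. Therefore f is NOT continuous.


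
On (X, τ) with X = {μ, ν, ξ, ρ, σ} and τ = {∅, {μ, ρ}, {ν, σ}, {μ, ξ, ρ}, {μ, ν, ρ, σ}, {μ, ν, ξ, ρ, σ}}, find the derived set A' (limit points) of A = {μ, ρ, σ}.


A' = {μ, ν, ξ, ρ}

For each x ∈ X, list the open sets U ∈ τ with x ∈ U, then check whether U ∩ (A ∖ {x}) ≠ ∅ for every such U.
  x = μ: opens ∋ x are {μ, ρ}, {μ, ξ, ρ}, {μ, ν, ρ, σ}, {μ, ν, ξ, ρ, σ}; each meets A ∖ {μ}, so x IS a limit point.
  x = ν: opens ∋ x are {ν, σ}, {μ, ν, ρ, σ}, {μ, ν, ξ, ρ, σ}; each meets A ∖ {ν}, so x IS a limit point.
  x = ξ: opens ∋ x are {μ, ξ, ρ}, {μ, ν, ξ, ρ, σ}; each meets A ∖ {ξ}, so x IS a limit point.
  x = ρ: opens ∋ x are {μ, ρ}, {μ, ξ, ρ}, {μ, ν, ρ, σ}, {μ, ν, ξ, ρ, σ}; each meets A ∖ {ρ}, so x IS a limit point.
  x = σ: open {ν, σ} ∋ x has {ν, σ} ∩ (A ∖ {σ}) = ∅, so x is NOT a limit point.
Collecting: A' = {μ, ν, ξ, ρ}.


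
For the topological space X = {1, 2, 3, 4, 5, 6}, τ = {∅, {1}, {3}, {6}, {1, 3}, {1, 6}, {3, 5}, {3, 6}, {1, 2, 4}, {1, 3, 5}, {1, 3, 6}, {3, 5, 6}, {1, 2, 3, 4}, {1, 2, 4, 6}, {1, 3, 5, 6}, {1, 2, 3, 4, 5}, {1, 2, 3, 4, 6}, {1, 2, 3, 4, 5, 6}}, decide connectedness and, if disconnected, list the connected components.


(X, τ) is disconnected; components = [{6}, {3, 5}, {1, 2, 4}].

Find clopen sets (U ∈ τ with X ∖ U ∈ τ):
  U = ∅, X ∖ U = {1, 2, 3, 4, 5, 6} — both open, so U is clopen.
  U = {6}, X ∖ U = {1, 2, 3, 4, 5} — both open, so U is clopen.
  U = {3, 5}, X ∖ U = {1, 2, 4, 6} — both open, so U is clopen.
  U = {1, 2, 4}, X ∖ U = {3, 5, 6} — both open, so U is clopen.
  U = {3, 5, 6}, X ∖ U = {1, 2, 4} — both open, so U is clopen.
  U = {1, 2, 4, 6}, X ∖ U = {3, 5} — both open, so U is clopen.
  U = {1, 2, 3, 4, 5}, X ∖ U = {6} — both open, so U is clopen.
  U = {1, 2, 3, 4, 5, 6}, X ∖ U = ∅ — both open, so U is clopen.
Nontrivial clopen(s) exist: e.g. {1, 2, 4}. So (X, τ) is disconnected.
Compute connected components by grouping points that agree on all clopens:
  component: {6}
  component: {3, 5}
  component: {1, 2, 4}


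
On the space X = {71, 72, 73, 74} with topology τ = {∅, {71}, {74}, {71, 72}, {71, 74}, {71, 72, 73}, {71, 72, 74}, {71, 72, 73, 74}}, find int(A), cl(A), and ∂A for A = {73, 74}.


int(A) = {74}, cl(A) = {73, 74}, ∂A = {73}.

Closed sets in (X, τ) are complements of opens:
  closed(X, τ) = {∅, {73}, {74}, {72, 73}, {73, 74}, {71, 72, 73}, {72, 73, 74}, {71, 72, 73, 74}}.
int(A) = ⋃ {U ∈ τ : U ⊆ A}. Opens contained in A: ∅, {74}.
Taking the union of these: int(A) = {74}.
cl(A) = ⋂ {C closed : A ⊆ C}. Closed sets containing A: {73, 74}, {72, 73, 74}, {71, 72, 73, 74}.
Intersecting these: cl(A) = {73, 74}.
∂A = cl(A) ∖ int(A) = {73, 74} ∖ {74} = {73}.


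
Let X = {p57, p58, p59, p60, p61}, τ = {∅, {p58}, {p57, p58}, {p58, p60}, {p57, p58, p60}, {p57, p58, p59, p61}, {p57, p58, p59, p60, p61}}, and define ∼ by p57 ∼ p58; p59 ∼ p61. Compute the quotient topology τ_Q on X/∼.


X/∼ = {[p57=p58], [p59=p61], [p60]}; |τ_Q| = 5.

Equivalence classes: [p57=p58], [p59=p61], [p60].
Quotient map π: X → X/∼ sends p57 ↦ [p57=p58], p58 ↦ [p57=p58], p59 ↦ [p59=p61], p60 ↦ [p60], p61 ↦ [p59=p61].
For each subset V ⊆ X/∼, compute π^{-1}(V) ⊆ X and check whether π^{-1}(V) ∈ τ. V is open in τ_Q iff π^{-1}(V) ∈ τ.
  V = {}: π^{-1}(V) = ∅ ∈ τ ✓.
  V = {[p57=p58]}: π^{-1}(V) = {p57, p58} ∈ τ ✓.
  V = {[p59=p61]}: π^{-1}(V) = {p59, p61} ∉ τ ✗.
  V = {[p57=p58], [p59=p61]}: π^{-1}(V) = {p57, p58, p59, p61} ∈ τ ✓.
  V = {[p60]}: π^{-1}(V) = {p60} ∉ τ ✗.
  V = {[p57=p58], [p60]}: π^{-1}(V) = {p57, p58, p60} ∈ τ ✓.
  V = {[p59=p61], [p60]}: π^{-1}(V) = {p59, p60, p61} ∉ τ ✗.
  V = {[p57=p58], [p59=p61], [p60]}: π^{-1}(V) = {p57, p58, p59, p60, p61} ∈ τ ✓.
Open sets in the quotient: τ_Q = {{}, {[p57=p58]}, {[p57=p58], [p59=p61]}, {[p57=p58], [p60]}, {[p57=p58], [p59=p61], [p60]}} (5 elements).


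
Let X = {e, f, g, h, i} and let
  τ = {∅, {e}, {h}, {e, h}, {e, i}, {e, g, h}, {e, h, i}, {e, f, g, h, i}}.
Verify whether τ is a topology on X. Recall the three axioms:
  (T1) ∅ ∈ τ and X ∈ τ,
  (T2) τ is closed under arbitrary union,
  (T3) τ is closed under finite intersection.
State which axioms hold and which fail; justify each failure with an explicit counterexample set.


τ is NOT a topology on X.

Axiom (T1): ∅ ∈ τ? Yes; X ∈ τ? Yes.
Axiom (T2/T3): check pairwise unions and intersections of members of τ.
Counterexample for (T2): {e, i} ∪ {e, g, h} = {e, g, h, i} ∉ τ. Therefore τ is NOT a topology.


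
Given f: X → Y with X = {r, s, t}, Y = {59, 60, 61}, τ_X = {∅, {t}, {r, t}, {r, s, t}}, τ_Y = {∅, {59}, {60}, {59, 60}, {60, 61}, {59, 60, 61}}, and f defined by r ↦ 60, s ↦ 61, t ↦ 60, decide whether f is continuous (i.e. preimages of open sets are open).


f IS continuous.

Compute f^{-1}(U) for each U ∈ τ_Y:
  U = ∅: f^{-1}(U) = ∅ ∈ τ_X ✓.
  U = {59}: f^{-1}(U) = ∅ ∈ τ_X ✓.
  U = {60}: f^{-1}(U) = {r, t} ∈ τ_X ✓.
  U = {59, 60}: f^{-1}(U) = {r, t} ∈ τ_X ✓.
  U = {60, 61}: f^{-1}(U) = {r, s, t} ∈ τ_X ✓.
  U = {59, 60, 61}: f^{-1}(U) = {r, s, t} ∈ τ_X ✓.
Every preimage lies in τ_X, so f IS continuous.


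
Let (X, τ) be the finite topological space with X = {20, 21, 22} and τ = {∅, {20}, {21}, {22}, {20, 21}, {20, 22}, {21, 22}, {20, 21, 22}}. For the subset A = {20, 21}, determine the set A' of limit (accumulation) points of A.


A' = ∅

For each x ∈ X, list the open sets U ∈ τ with x ∈ U, then check whether U ∩ (A ∖ {x}) ≠ ∅ for every such U.
  x = 20: open {20} ∋ x has {20} ∩ (A ∖ {20}) = ∅, so x is NOT a limit point.
  x = 21: open {21} ∋ x has {21} ∩ (A ∖ {21}) = ∅, so x is NOT a limit point.
  x = 22: open {22} ∋ x has {22} ∩ (A ∖ {22}) = ∅, so x is NOT a limit point.
Collecting: A' = ∅.


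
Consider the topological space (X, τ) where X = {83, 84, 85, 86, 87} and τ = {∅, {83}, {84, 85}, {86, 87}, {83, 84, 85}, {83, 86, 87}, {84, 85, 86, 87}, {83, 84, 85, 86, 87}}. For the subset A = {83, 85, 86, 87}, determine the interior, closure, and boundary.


int(A) = {83, 86, 87}, cl(A) = {83, 84, 85, 86, 87}, ∂A = {84, 85}.

Closed sets in (X, τ) are complements of opens:
  closed(X, τ) = {∅, {83}, {84, 85}, {86, 87}, {83, 84, 85}, {83, 86, 87}, {84, 85, 86, 87}, {83, 84, 85, 86, 87}}.
int(A) = ⋃ {U ∈ τ : U ⊆ A}. Opens contained in A: ∅, {83}, {86, 87}, {83, 86, 87}.
Taking the union of these: int(A) = {83, 86, 87}.
cl(A) = ⋂ {C closed : A ⊆ C}. Closed sets containing A: {83, 84, 85, 86, 87}.
Intersecting these: cl(A) = {83, 84, 85, 86, 87}.
∂A = cl(A) ∖ int(A) = {83, 84, 85, 86, 87} ∖ {83, 86, 87} = {84, 85}.


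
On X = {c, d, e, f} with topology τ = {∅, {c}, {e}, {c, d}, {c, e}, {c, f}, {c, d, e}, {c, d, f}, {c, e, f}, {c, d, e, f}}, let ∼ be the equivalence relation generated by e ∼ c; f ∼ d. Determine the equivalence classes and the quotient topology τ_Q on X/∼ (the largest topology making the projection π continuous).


X/∼ = {[c=e], [d=f]}; |τ_Q| = 3.

Equivalence classes: [c=e], [d=f].
Quotient map π: X → X/∼ sends c ↦ [c=e], d ↦ [d=f], e ↦ [c=e], f ↦ [d=f].
For each subset V ⊆ X/∼, compute π^{-1}(V) ⊆ X and check whether π^{-1}(V) ∈ τ. V is open in τ_Q iff π^{-1}(V) ∈ τ.
  V = {}: π^{-1}(V) = ∅ ∈ τ ✓.
  V = {[c=e]}: π^{-1}(V) = {c, e} ∈ τ ✓.
  V = {[d=f]}: π^{-1}(V) = {d, f} ∉ τ ✗.
  V = {[c=e], [d=f]}: π^{-1}(V) = {c, d, e, f} ∈ τ ✓.
Open sets in the quotient: τ_Q = {{}, {[c=e]}, {[c=e], [d=f]}} (3 elements).


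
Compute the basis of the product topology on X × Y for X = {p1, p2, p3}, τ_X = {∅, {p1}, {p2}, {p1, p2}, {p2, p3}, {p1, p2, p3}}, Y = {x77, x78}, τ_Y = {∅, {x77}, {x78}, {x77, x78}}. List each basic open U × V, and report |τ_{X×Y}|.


Basis B = {∅ × ∅, {p1} × {x77}, {p1} × {x78}, {p2} × {x77}, {p2} × {x78}, {p1} × {x77, x78}, {p1, p2} × {x77}, {p1, p2} × {x78}, {p2} × {x77, x78}, {p2, p3} × {x77}, {p2, p3} × {x78}, {p1, p2, p3} × {x77}, {p1, p2, p3} × {x78}, {p1, p2} × {x77, x78}, {p2, p3} × {x77, x78}, {p1, p2, p3} × {x77, x78}}; |τ_{X×Y}| = 36.

Enumerate products U × V with U ∈ τ_X, V ∈ τ_Y (deduplicated):
  ∅ × ∅ = {} (∅)
  {p1} × {x77} = {(p1,x77)}
  {p1} × {x78} = {(p1,x78)}
  {p2} × {x77} = {(p2,x77)}
  {p2} × {x78} = {(p2,x78)}
  {p1} × {x77, x78} = {(p1,x77), (p1,x78)}
  {p1, p2} × {x77} = {(p1,x77), (p2,x77)}
  {p1, p2} × {x78} = {(p1,x78), (p2,x78)}
  {p2} × {x77, x78} = {(p2,x77), (p2,x78)}
  {p2, p3} × {x77} = {(p2,x77), (p3,x77)}
  {p2, p3} × {x78} = {(p2,x78), (p3,x78)}
  {p1, p2, p3} × {x77} = {(p1,x77), (p2,x77), (p3,x77)}
  {p1, p2, p3} × {x78} = {(p1,x78), (p2,x78), (p3,x78)}
  {p1, p2} × {x77, x78} = {(p1,x77), (p1,x78), (p2,x77), (p2,x78)}
  {p2, p3} × {x77, x78} = {(p2,x77), (p2,x78), (p3,x77), (p3,x78)}
  {p1, p2, p3} × {x77, x78} = {(p1,x77), (p1,x78), (p2,x77), (p2,x78), (p3,x77), (p3,x78)}
These 16 distinct sets form the basis B.
Close under arbitrary unions to get τ_{X×Y}; counting gives |τ_{X×Y}| = 36.


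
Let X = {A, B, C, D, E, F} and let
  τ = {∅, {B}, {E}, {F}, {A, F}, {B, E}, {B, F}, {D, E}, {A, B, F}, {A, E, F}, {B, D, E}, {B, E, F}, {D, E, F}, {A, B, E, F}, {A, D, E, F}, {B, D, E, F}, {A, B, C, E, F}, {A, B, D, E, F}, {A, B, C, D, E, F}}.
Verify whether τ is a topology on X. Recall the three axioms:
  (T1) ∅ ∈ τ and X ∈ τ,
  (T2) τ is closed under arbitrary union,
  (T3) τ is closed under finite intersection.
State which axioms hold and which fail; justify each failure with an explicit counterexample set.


τ is NOT a topology on X.

Axiom (T1): ∅ ∈ τ? Yes; X ∈ τ? Yes.
Axiom (T2/T3): check pairwise unions and intersections of members of τ.
Counterexample for (T2): {E} ∪ {F} = {E, F} ∉ τ. Therefore τ is NOT a topology.


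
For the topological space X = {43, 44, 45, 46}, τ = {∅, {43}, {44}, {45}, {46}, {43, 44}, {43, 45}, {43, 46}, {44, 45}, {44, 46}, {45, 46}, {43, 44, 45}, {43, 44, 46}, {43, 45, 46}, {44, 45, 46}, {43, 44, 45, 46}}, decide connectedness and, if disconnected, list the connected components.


(X, τ) is disconnected; components = [{43}, {44}, {45}, {46}].

Find clopen sets (U ∈ τ with X ∖ U ∈ τ):
  U = ∅, X ∖ U = {43, 44, 45, 46} — both open, so U is clopen.
  U = {43}, X ∖ U = {44, 45, 46} — both open, so U is clopen.
  U = {44}, X ∖ U = {43, 45, 46} — both open, so U is clopen.
  U = {45}, X ∖ U = {43, 44, 46} — both open, so U is clopen.
  U = {46}, X ∖ U = {43, 44, 45} — both open, so U is clopen.
  U = {43, 44}, X ∖ U = {45, 46} — both open, so U is clopen.
  U = {43, 45}, X ∖ U = {44, 46} — both open, so U is clopen.
  U = {43, 46}, X ∖ U = {44, 45} — both open, so U is clopen.
  U = {44, 45}, X ∖ U = {43, 46} — both open, so U is clopen.
  U = {44, 46}, X ∖ U = {43, 45} — both open, so U is clopen.
  U = {45, 46}, X ∖ U = {43, 44} — both open, so U is clopen.
  U = {43, 44, 45}, X ∖ U = {46} — both open, so U is clopen.
  U = {43, 44, 46}, X ∖ U = {45} — both open, so U is clopen.
  U = {43, 45, 46}, X ∖ U = {44} — both open, so U is clopen.
  U = {44, 45, 46}, X ∖ U = {43} — both open, so U is clopen.
  U = {43, 44, 45, 46}, X ∖ U = ∅ — both open, so U is clopen.
Nontrivial clopen(s) exist: e.g. {44}. So (X, τ) is disconnected.
Compute connected components by grouping points that agree on all clopens:
  component: {43}
  component: {44}
  component: {45}
  component: {46}


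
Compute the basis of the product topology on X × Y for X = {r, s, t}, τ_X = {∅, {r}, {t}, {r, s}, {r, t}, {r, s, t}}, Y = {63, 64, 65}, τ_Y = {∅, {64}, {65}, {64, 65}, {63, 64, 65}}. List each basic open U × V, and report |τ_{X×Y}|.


Basis B = {∅ × ∅, {r} × {64}, {r} × {65}, {t} × {64}, {t} × {65}, {r} × {64, 65}, {r, s} × {64}, {r, t} × {64}, {r, s} × {65}, {r, t} × {65}, {t} × {64, 65}, {r} × {63, 64, 65}, {r, s, t} × {64}, {r, s, t} × {65}, {t} × {63, 64, 65}, {r, s} × {64, 65}, {r, t} × {64, 65}, {r, s} × {63, 64, 65}, {r, t} × {63, 64, 65}, {r, s, t} × {64, 65}, {r, s, t} × {63, 64, 65}}; |τ_{X×Y}| = 70.

Enumerate products U × V with U ∈ τ_X, V ∈ τ_Y (deduplicated):
  ∅ × ∅ = {} (∅)
  {r} × {64} = {(r,64)}
  {r} × {65} = {(r,65)}
  {t} × {64} = {(t,64)}
  {t} × {65} = {(t,65)}
  {r} × {64, 65} = {(r,64), (r,65)}
  {r, s} × {64} = {(r,64), (s,64)}
  {r, t} × {64} = {(r,64), (t,64)}
  {r, s} × {65} = {(r,65), (s,65)}
  {r, t} × {65} = {(r,65), (t,65)}
  {t} × {64, 65} = {(t,64), (t,65)}
  {r} × {63, 64, 65} = {(r,63), (r,64), (r,65)}
  {r, s, t} × {64} = {(r,64), (s,64), (t,64)}
  {r, s, t} × {65} = {(r,65), (s,65), (t,65)}
  {t} × {63, 64, 65} = {(t,63), (t,64), (t,65)}
  {r, s} × {64, 65} = {(r,64), (r,65), (s,64), (s,65)}
  {r, t} × {64, 65} = {(r,64), (r,65), (t,64), (t,65)}
  {r, s} × {63, 64, 65} = {(r,63), (r,64), (r,65), (s,63), (s,64), (s,65)}
  {r, t} × {63, 64, 65} = {(r,63), (r,64), (r,65), (t,63), (t,64), (t,65)}
  {r, s, t} × {64, 65} = {(r,64), (r,65), (s,64), (s,65), (t,64), (t,65)}
  {r, s, t} × {63, 64, 65} = {(r,63), (r,64), (r,65), (s,63), (s,64), (s,65), (t,63), (t,64), (t,65)}
These 21 distinct sets form the basis B.
Close under arbitrary unions to get τ_{X×Y}; counting gives |τ_{X×Y}| = 70.


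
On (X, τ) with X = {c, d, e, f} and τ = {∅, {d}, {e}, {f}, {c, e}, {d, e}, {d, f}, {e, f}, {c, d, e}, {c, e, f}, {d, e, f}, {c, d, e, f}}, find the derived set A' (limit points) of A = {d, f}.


A' = ∅

For each x ∈ X, list the open sets U ∈ τ with x ∈ U, then check whether U ∩ (A ∖ {x}) ≠ ∅ for every such U.
  x = c: open {c, e} ∋ x has {c, e} ∩ (A ∖ {c}) = ∅, so x is NOT a limit point.
  x = d: open {d} ∋ x has {d} ∩ (A ∖ {d}) = ∅, so x is NOT a limit point.
  x = e: open {e} ∋ x has {e} ∩ (A ∖ {e}) = ∅, so x is NOT a limit point.
  x = f: open {f} ∋ x has {f} ∩ (A ∖ {f}) = ∅, so x is NOT a limit point.
Collecting: A' = ∅.


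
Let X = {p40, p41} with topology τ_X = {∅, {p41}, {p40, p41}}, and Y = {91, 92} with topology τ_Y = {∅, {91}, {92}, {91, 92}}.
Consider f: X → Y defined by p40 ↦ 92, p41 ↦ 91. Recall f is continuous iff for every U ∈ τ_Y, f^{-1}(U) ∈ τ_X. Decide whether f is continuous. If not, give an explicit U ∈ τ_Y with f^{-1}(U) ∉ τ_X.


f is NOT continuous.

Compute f^{-1}(U) for each U ∈ τ_Y:
  U = ∅: f^{-1}(U) = ∅ ∈ τ_X ✓.
  U = {91}: f^{-1}(U) = {p41} ∈ τ_X ✓.
  U = {92}: f^{-1}(U) = {p40} ∉ τ_X ✗.
  U = {91, 92}: f^{-1}(U) = {p40, p41} ∈ τ_X ✓.
Found U = {92} with f^{-1}(U) = {p40} not in τ_X. Therefore f is NOT continuous.


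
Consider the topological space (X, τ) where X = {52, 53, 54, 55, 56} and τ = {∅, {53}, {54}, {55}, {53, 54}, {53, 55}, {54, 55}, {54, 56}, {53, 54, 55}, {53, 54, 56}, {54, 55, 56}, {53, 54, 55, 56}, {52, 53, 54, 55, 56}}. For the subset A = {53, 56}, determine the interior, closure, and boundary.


int(A) = {53}, cl(A) = {52, 53, 56}, ∂A = {52, 56}.

Closed sets in (X, τ) are complements of opens:
  closed(X, τ) = {∅, {52}, {52, 53}, {52, 55}, {52, 56}, {52, 53, 55}, {52, 53, 56}, {52, 54, 56}, {52, 55, 56}, {52, 53, 54, 56}, {52, 53, 55, 56}, {52, 54, 55, 56}, {52, 53, 54, 55, 56}}.
int(A) = ⋃ {U ∈ τ : U ⊆ A}. Opens contained in A: ∅, {53}.
Taking the union of these: int(A) = {53}.
cl(A) = ⋂ {C closed : A ⊆ C}. Closed sets containing A: {52, 53, 56}, {52, 53, 54, 56}, {52, 53, 55, 56}, {52, 53, 54, 55, 56}.
Intersecting these: cl(A) = {52, 53, 56}.
∂A = cl(A) ∖ int(A) = {52, 53, 56} ∖ {53} = {52, 56}.


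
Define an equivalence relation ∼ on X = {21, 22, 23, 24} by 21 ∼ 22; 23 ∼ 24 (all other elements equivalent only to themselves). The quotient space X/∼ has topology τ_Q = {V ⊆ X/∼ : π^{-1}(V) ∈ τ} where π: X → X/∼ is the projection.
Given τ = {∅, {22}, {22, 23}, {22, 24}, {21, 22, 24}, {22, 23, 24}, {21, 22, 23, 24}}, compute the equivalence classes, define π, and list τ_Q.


X/∼ = {[21=22], [23=24]}; |τ_Q| = 2.

Equivalence classes: [21=22], [23=24].
Quotient map π: X → X/∼ sends 21 ↦ [21=22], 22 ↦ [21=22], 23 ↦ [23=24], 24 ↦ [23=24].
For each subset V ⊆ X/∼, compute π^{-1}(V) ⊆ X and check whether π^{-1}(V) ∈ τ. V is open in τ_Q iff π^{-1}(V) ∈ τ.
  V = {}: π^{-1}(V) = ∅ ∈ τ ✓.
  V = {[21=22]}: π^{-1}(V) = {21, 22} ∉ τ ✗.
  V = {[23=24]}: π^{-1}(V) = {23, 24} ∉ τ ✗.
  V = {[21=22], [23=24]}: π^{-1}(V) = {21, 22, 23, 24} ∈ τ ✓.
Open sets in the quotient: τ_Q = {{}, {[21=22], [23=24]}} (2 elements).


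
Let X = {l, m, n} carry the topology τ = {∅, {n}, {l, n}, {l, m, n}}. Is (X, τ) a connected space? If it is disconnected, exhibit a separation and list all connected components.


(X, τ) is connected.

Find clopen sets (U ∈ τ with X ∖ U ∈ τ):
  U = ∅, X ∖ U = {l, m, n} — both open, so U is clopen.
  U = {l, m, n}, X ∖ U = ∅ — both open, so U is clopen.
Only trivial clopens (∅ and X) exist, so (X, τ) is connected.
Compute connected components by grouping points that agree on all clopens:
  component: {l, m, n}


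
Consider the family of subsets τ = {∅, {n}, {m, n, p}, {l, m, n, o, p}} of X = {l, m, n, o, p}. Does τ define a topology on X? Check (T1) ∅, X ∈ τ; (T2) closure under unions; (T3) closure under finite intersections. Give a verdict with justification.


τ IS a topology on X.

Axiom (T1): ∅ ∈ τ? Yes; X ∈ τ? Yes.
Axiom (T2/T3): check pairwise unions and intersections of members of τ.
All pairwise intersections and unions checked — each lies in τ. Therefore τ satisfies (T1), (T2), (T3): it IS a topology on X.


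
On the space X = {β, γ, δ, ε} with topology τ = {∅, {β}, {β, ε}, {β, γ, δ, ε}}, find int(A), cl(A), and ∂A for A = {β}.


int(A) = {β}, cl(A) = {β, γ, δ, ε}, ∂A = {γ, δ, ε}.

Closed sets in (X, τ) are complements of opens:
  closed(X, τ) = {∅, {γ, δ}, {γ, δ, ε}, {β, γ, δ, ε}}.
int(A) = ⋃ {U ∈ τ : U ⊆ A}. Opens contained in A: ∅, {β}.
Taking the union of these: int(A) = {β}.
cl(A) = ⋂ {C closed : A ⊆ C}. Closed sets containing A: {β, γ, δ, ε}.
Intersecting these: cl(A) = {β, γ, δ, ε}.
∂A = cl(A) ∖ int(A) = {β, γ, δ, ε} ∖ {β} = {γ, δ, ε}.
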